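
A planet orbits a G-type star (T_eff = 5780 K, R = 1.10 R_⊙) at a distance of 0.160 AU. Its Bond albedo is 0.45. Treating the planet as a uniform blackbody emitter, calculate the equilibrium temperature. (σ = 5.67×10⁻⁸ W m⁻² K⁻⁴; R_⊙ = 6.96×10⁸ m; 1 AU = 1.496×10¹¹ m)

R_⋆ = 1.10 × 6.96×10⁸ = 7.66×10⁸ m.
d = 0.160 AU = 2.39×10¹⁰ m.
L = 4πR_⋆²σT_⋆⁴ = 4π(7.66×10⁸)² × 5.67×10⁻⁸ × (5780)⁴ = 4.66×10²⁶ W.
S = L/(4πd²) = 6.47×10⁴ W m⁻².
Energy balance: absorbed = emitted ⇒ πR²·S(1−A) = 4πR²·σT_eq⁴, so T_eq⁴ = S(1−A)/(4σ).
T_eq = [6.47×10⁴ × 0.55 / (4 × 5.67×10⁻⁸)]^(1/4) = (1.57×10¹¹)^(1/4) = 629 K.

T_eq ≈ 629 K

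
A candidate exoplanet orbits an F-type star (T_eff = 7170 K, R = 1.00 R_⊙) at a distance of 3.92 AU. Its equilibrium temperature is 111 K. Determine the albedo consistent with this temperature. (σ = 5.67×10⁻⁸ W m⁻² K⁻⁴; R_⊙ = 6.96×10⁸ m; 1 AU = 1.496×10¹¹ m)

A ≈ 0.84

R_⋆ = 1.00 × 6.96×10⁸ = 6.96×10⁸ m.
d = 3.92 AU = 5.86×10¹¹ m.
L = 4πR_⋆²σT_⋆⁴ = 4π(6.96×10⁸)² × 5.67×10⁻⁸ × (7170)⁴ = 9.12×10²⁶ W.
S = L/(4πd²) = 211 W m⁻².
From T_eq⁴ = S(1−A)/(4σ): 1−A = 4σT_eq⁴/S.
1−A = 4 × 5.67×10⁻⁸ × (111)⁴ / 211 = 0.163.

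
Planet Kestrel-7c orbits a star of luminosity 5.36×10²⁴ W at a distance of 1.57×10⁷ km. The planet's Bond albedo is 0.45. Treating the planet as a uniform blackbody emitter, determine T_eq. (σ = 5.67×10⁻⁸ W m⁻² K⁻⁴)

T_eq ≈ 255 K

d = 1.57×10⁷ km = 1.57×10¹⁰ m.
Flux: S = L/(4πd²) = 5.36×10²⁴/(4π×(1.57×10¹⁰)²) = 1730 W m⁻².
Energy balance: absorbed = emitted ⇒ πR²·S(1−A) = 4πR²·σT_eq⁴, so T_eq⁴ = S(1−A)/(4σ).
T_eq = [1730 × 0.55 / (4 × 5.67×10⁻⁸)]^(1/4) = (4.20×10⁹)^(1/4) = 255 K.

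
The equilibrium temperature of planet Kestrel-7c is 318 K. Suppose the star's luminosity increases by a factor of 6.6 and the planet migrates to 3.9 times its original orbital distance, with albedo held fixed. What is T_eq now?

T_eq ≈ 258 K

T_eq ∝ L^(1/4) · d^(−1/2).
T′ = 318 × 6.6^(1/4) / 3.9^(1/2) = 258 K.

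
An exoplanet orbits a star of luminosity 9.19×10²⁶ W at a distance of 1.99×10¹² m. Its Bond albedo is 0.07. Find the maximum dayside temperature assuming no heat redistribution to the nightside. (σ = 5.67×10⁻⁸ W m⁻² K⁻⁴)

T_ss ≈ 132 K

Flux: S = L/(4πd²) = 9.19×10²⁶/(4π×(1.99×10¹²)²) = 18.5 W m⁻².
With no redistribution each surface element balances locally: S(1−A) = σT⁴.
T = [18.5 × 0.93 / 5.67×10⁻⁸]^(1/4) = (3.03×10⁸)^(1/4) = 132 K.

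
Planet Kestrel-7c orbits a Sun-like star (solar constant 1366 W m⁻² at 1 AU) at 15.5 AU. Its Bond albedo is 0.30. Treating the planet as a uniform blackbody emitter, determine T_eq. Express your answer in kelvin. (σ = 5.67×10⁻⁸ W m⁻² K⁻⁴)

Flux at 15.5 AU: S = 1366/15.5² = 5.69 W m⁻².
Energy balance: absorbed = emitted ⇒ πR²·S(1−A) = 4πR²·σT_eq⁴, so T_eq⁴ = S(1−A)/(4σ).
T_eq = [5.69 × 0.70 / (4 × 5.67×10⁻⁸)]^(1/4) = (1.75×10⁷)^(1/4) = 64.7 K.

T_eq ≈ 64.7 K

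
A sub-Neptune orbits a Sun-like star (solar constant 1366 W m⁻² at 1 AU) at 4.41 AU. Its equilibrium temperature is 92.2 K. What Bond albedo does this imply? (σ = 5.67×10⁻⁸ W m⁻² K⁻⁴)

Flux at 4.41 AU: S = 1366/4.41² = 70.2 W m⁻².
From T_eq⁴ = S(1−A)/(4σ): 1−A = 4σT_eq⁴/S.
1−A = 4 × 5.67×10⁻⁸ × (92.2)⁴ / 70.2 = 0.233.

A ≈ 0.77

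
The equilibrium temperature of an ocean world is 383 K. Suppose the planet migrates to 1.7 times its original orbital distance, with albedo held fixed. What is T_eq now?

T_eq ∝ L^(1/4) · d^(−1/2).
T′ = 383 / 1.7^(1/2) = 294 K.

T_eq ≈ 294 K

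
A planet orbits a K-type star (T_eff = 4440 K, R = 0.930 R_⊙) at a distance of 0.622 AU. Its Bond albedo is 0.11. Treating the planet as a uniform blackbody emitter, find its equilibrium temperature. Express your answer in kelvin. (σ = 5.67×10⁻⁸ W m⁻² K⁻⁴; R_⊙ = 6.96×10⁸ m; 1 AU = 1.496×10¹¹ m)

R_⋆ = 0.930 × 6.96×10⁸ = 6.47×10⁸ m.
d = 0.622 AU = 9.31×10¹⁰ m.
L = 4πR_⋆²σT_⋆⁴ = 4π(6.47×10⁸)² × 5.67×10⁻⁸ × (4440)⁴ = 1.16×10²⁶ W.
S = L/(4πd²) = 1070 W m⁻².
Energy balance: absorbed = emitted ⇒ πR²·S(1−A) = 4πR²·σT_eq⁴, so T_eq⁴ = S(1−A)/(4σ).
T_eq = [1070 × 0.89 / (4 × 5.67×10⁻⁸)]^(1/4) = (4.18×10⁹)^(1/4) = 254 K.

T_eq ≈ 254 K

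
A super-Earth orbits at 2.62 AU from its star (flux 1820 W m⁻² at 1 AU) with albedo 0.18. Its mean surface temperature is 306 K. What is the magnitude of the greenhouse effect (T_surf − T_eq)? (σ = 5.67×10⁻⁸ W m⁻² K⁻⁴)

S = 1820/2.62² = 265.1 W m⁻².
T_eq = [S(1−A)/(4σ)]^(1/4) = [265.1×0.82/(4×5.67×10⁻⁸)]^(1/4) = 176.0 K.
ΔT = T_surf − T_eq = 306 − 176.0.

ΔT ≈ 130.0 K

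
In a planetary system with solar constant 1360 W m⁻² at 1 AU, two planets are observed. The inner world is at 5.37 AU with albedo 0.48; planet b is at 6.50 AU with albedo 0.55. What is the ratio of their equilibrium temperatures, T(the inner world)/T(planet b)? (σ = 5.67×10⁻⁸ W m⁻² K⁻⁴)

T₁/T₂ ≈ 1.141

T_eq = [S₀(1−A)/(4σd²)]^(1/4), so T ∝ (1−A)^(1/4) / √d.
T₁ = [1360×0.52/(4×5.67×10⁻⁸×5.37²)]^(1/4) = 101.97 K.
T₂ = [1360×0.45/(4×5.67×10⁻⁸×6.50²)]^(1/4) = 89.40 K.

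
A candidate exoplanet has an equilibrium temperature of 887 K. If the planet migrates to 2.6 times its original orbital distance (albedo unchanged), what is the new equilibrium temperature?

T_eq ≈ 550 K

T_eq ∝ L^(1/4) · d^(−1/2).
T′ = 887 / 2.6^(1/2) = 550 K.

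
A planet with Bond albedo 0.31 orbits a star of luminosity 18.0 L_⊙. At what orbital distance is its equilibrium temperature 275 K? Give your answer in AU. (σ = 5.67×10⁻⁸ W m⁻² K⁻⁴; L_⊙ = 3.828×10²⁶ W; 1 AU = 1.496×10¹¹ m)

d ≈ 3.61 AU

L = 18.0 × 3.828×10²⁶ = 6.89×10²⁷ W.
From T_eq⁴ = L(1−A)/(16πσd²): d = √[L(1−A)/(16πσT_eq⁴)].
d = √[6.89×10²⁷ × 0.69 / (16π × 5.67×10⁻⁸ × (275)⁴)] = 5.40×10¹¹ m = 3.61 AU.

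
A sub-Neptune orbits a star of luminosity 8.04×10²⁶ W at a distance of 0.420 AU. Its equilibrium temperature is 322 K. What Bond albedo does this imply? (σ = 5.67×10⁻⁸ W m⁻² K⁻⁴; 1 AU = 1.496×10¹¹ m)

d = 0.420 AU = 6.28×10¹⁰ m.
Flux: S = L/(4πd²) = 8.04×10²⁶/(4π×(6.28×10¹⁰)²) = 1.62×10⁴ W m⁻².
From T_eq⁴ = S(1−A)/(4σ): 1−A = 4σT_eq⁴/S.
1−A = 4 × 5.67×10⁻⁸ × (322)⁴ / 1.62×10⁴ = 0.150.

A ≈ 0.85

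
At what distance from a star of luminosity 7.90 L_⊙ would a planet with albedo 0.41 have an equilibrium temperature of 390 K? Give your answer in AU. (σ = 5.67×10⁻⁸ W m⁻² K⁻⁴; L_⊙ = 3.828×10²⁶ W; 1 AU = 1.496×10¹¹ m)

L = 7.90 × 3.828×10²⁶ = 3.02×10²⁷ W.
From T_eq⁴ = L(1−A)/(16πσd²): d = √[L(1−A)/(16πσT_eq⁴)].
d = √[3.02×10²⁷ × 0.59 / (16π × 5.67×10⁻⁸ × (390)⁴)] = 1.65×10¹¹ m = 1.10 AU.

d ≈ 1.10 AU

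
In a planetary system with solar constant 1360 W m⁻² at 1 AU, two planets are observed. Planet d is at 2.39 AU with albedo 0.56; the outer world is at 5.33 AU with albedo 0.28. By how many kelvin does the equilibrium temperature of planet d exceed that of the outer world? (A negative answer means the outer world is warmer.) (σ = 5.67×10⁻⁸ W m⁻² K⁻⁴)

ΔT ≈ 35.6 K

T_eq = [S₀(1−A)/(4σd²)]^(1/4), so T ∝ (1−A)^(1/4) / √d.
T₁ = [1360×0.44/(4×5.67×10⁻⁸×2.39²)]^(1/4) = 146.60 K.
T₂ = [1360×0.72/(4×5.67×10⁻⁸×5.33²)]^(1/4) = 111.03 K.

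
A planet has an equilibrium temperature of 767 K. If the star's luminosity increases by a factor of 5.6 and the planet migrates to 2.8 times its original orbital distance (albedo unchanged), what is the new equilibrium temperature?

T_eq ∝ L^(1/4) · d^(−1/2).
T′ = 767 × 5.6^(1/4) / 2.8^(1/2) = 705 K.

T_eq ≈ 705 K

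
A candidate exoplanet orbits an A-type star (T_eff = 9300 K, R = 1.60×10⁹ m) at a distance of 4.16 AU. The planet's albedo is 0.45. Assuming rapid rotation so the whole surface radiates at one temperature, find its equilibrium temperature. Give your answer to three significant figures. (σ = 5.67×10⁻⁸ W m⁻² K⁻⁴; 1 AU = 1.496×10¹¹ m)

T_eq ≈ 287 K

d = 4.16 AU = 6.22×10¹¹ m.
L = 4πR_⋆²σT_⋆⁴ = 4π(1.60×10⁹)² × 5.67×10⁻⁸ × (9300)⁴ = 1.36×10²⁸ W.
S = L/(4πd²) = 2800 W m⁻².
Energy balance: absorbed = emitted ⇒ πR²·S(1−A) = 4πR²·σT_eq⁴, so T_eq⁴ = S(1−A)/(4σ).
T_eq = [2800 × 0.55 / (4 × 5.67×10⁻⁸)]^(1/4) = (6.80×10⁹)^(1/4) = 287 K.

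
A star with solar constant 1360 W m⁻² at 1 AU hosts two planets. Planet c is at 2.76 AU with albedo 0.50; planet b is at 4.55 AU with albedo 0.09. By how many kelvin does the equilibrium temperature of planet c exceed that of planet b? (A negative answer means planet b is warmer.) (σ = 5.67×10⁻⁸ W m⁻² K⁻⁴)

T_eq = [S₀(1−A)/(4σd²)]^(1/4), so T ∝ (1−A)^(1/4) / √d.
T₁ = [1360×0.50/(4×5.67×10⁻⁸×2.76²)]^(1/4) = 140.85 K.
T₂ = [1360×0.91/(4×5.67×10⁻⁸×4.55²)]^(1/4) = 127.42 K.

ΔT ≈ 13.4 K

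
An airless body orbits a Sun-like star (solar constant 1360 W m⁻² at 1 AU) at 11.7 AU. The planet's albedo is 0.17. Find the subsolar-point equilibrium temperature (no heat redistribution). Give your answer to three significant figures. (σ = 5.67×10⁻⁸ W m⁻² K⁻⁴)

Flux at 11.7 AU: S = 1360/11.7² = 9.93 W m⁻².
At the subsolar point the surface absorbs S(1−A) and emits σT⁴ per unit area — no factor of 4, since only the local patch is in balance.
T = [9.93 × 0.83 / 5.67×10⁻⁸]^(1/4) = (1.45×10⁸)^(1/4) = 110 K.

T_ss ≈ 110 K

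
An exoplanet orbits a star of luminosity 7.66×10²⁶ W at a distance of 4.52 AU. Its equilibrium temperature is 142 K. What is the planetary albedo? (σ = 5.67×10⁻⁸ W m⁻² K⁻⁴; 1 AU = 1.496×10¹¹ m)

A ≈ 0.31

d = 4.52 AU = 6.76×10¹¹ m.
Flux: S = L/(4πd²) = 7.66×10²⁶/(4π×(6.76×10¹¹)²) = 133 W m⁻².
From T_eq⁴ = S(1−A)/(4σ): 1−A = 4σT_eq⁴/S.
1−A = 4 × 5.67×10⁻⁸ × (142)⁴ / 133 = 0.692.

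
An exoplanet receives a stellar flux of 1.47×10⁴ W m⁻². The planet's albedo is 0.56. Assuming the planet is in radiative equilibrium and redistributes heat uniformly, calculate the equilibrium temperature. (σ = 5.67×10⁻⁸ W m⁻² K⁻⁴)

Energy balance: absorbed = emitted ⇒ πR²·S(1−A) = 4πR²·σT_eq⁴, so T_eq⁴ = S(1−A)/(4σ).
T_eq = [1.47×10⁴ × 0.44 / (4 × 5.67×10⁻⁸)]^(1/4) = (2.85×10¹⁰)^(1/4) = 411 K.

T_eq ≈ 411 K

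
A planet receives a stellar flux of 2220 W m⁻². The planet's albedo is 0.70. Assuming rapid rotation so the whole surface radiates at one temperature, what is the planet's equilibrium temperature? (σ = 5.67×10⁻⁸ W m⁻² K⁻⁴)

Energy balance: absorbed = emitted ⇒ πR²·S(1−A) = 4πR²·σT_eq⁴, so T_eq⁴ = S(1−A)/(4σ).
T_eq = [2220 × 0.30 / (4 × 5.67×10⁻⁸)]^(1/4) = (2.94×10⁹)^(1/4) = 233 K.

T_eq ≈ 233 K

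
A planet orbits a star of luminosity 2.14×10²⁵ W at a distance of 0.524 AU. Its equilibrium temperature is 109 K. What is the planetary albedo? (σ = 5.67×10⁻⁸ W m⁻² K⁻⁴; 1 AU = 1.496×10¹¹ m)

d = 0.524 AU = 7.84×10¹⁰ m.
Flux: S = L/(4πd²) = 2.14×10²⁵/(4π×(7.84×10¹⁰)²) = 277 W m⁻².
From T_eq⁴ = S(1−A)/(4σ): 1−A = 4σT_eq⁴/S.
1−A = 4 × 5.67×10⁻⁸ × (109)⁴ / 277 = 0.116.

A ≈ 0.88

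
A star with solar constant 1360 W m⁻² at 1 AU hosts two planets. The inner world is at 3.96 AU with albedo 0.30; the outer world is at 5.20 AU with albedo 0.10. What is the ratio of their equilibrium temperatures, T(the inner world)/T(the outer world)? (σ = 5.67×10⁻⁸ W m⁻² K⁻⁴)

T₁/T₂ ≈ 1.076

T_eq = [S₀(1−A)/(4σd²)]^(1/4), so T ∝ (1−A)^(1/4) / √d.
T₁ = [1360×0.70/(4×5.67×10⁻⁸×3.96²)]^(1/4) = 127.91 K.
T₂ = [1360×0.90/(4×5.67×10⁻⁸×5.20²)]^(1/4) = 118.86 K.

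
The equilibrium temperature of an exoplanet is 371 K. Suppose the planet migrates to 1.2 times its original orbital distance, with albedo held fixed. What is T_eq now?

T_eq ∝ L^(1/4) · d^(−1/2).
T′ = 371 / 1.2^(1/2) = 339 K.

T_eq ≈ 339 K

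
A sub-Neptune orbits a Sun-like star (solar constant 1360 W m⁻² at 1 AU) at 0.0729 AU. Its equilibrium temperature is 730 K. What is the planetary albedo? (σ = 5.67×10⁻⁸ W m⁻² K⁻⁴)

Flux at 0.0729 AU: S = 1360/0.0729² = 2.56×10⁵ W m⁻².
From T_eq⁴ = S(1−A)/(4σ): 1−A = 4σT_eq⁴/S.
1−A = 4 × 5.67×10⁻⁸ × (730)⁴ / 2.56×10⁵ = 0.252.

A ≈ 0.75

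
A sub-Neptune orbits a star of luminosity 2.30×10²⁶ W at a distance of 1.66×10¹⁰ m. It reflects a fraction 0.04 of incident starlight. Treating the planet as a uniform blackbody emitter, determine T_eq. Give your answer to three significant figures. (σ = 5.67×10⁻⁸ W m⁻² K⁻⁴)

T_eq ≈ 728 K

Flux: S = L/(4πd²) = 2.30×10²⁶/(4π×(1.66×10¹⁰)²) = 6.64×10⁴ W m⁻².
Energy balance: absorbed = emitted ⇒ πR²·S(1−A) = 4πR²·σT_eq⁴, so T_eq⁴ = S(1−A)/(4σ).
T_eq = [6.64×10⁴ × 0.96 / (4 × 5.67×10⁻⁸)]^(1/4) = (2.81×10¹¹)^(1/4) = 728 K.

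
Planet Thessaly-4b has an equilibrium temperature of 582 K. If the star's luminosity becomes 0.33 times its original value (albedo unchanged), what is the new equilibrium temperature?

T_eq ∝ L^(1/4) · d^(−1/2).
T′ = 582 × 0.33^(1/4) = 441 K.

T_eq ≈ 441 K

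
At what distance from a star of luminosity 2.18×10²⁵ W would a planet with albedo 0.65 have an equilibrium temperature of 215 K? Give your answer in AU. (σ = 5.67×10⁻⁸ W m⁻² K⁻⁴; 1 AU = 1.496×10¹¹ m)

From T_eq⁴ = L(1−A)/(16πσd²): d = √[L(1−A)/(16πσT_eq⁴)].
d = √[2.18×10²⁵ × 0.35 / (16π × 5.67×10⁻⁸ × (215)⁴)] = 3.54×10¹⁰ m = 0.237 AU.

d ≈ 0.237 AU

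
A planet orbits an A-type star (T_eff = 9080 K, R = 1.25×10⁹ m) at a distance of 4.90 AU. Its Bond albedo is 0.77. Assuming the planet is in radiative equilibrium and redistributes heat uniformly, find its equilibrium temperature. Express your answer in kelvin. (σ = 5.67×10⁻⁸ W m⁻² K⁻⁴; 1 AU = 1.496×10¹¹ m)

d = 4.90 AU = 7.33×10¹¹ m.
L = 4πR_⋆²σT_⋆⁴ = 4π(1.25×10⁹)² × 5.67×10⁻⁸ × (9080)⁴ = 7.57×10²⁷ W.
S = L/(4πd²) = 1120 W m⁻².
Energy balance: absorbed = emitted ⇒ πR²·S(1−A) = 4πR²·σT_eq⁴, so T_eq⁴ = S(1−A)/(4σ).
T_eq = [1120 × 0.23 / (4 × 5.67×10⁻⁸)]^(1/4) = (1.14×10⁹)^(1/4) = 184 K.

T_eq ≈ 184 K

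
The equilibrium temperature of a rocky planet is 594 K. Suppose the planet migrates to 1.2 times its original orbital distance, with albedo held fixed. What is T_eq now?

T_eq ∝ L^(1/4) · d^(−1/2).
T′ = 594 / 1.2^(1/2) = 542 K.

T_eq ≈ 542 K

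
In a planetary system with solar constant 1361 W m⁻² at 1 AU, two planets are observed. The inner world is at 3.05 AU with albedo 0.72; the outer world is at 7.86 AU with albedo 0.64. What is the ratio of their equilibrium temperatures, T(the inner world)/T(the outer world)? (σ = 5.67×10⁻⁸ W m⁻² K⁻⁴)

T₁/T₂ ≈ 1.508

T_eq = [S₀(1−A)/(4σd²)]^(1/4), so T ∝ (1−A)^(1/4) / √d.
T₁ = [1361×0.28/(4×5.67×10⁻⁸×3.05²)]^(1/4) = 115.93 K.
T₂ = [1361×0.36/(4×5.67×10⁻⁸×7.86²)]^(1/4) = 76.90 K.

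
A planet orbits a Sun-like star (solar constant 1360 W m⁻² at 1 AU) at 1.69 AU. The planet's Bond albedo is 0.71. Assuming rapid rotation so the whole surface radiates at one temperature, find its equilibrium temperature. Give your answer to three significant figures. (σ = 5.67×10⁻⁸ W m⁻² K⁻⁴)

T_eq ≈ 157 K

Flux at 1.69 AU: S = 1360/1.69² = 476 W m⁻².
Energy balance: absorbed = emitted ⇒ πR²·S(1−A) = 4πR²·σT_eq⁴, so T_eq⁴ = S(1−A)/(4σ).
T_eq = [476 × 0.29 / (4 × 5.67×10⁻⁸)]^(1/4) = (6.09×10⁸)^(1/4) = 157 K.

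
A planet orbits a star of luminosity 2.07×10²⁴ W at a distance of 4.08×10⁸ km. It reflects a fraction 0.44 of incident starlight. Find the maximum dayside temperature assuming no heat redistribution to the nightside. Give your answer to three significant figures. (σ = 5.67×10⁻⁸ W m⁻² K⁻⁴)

d = 4.08×10⁸ km = 4.08×10¹¹ m.
Flux: S = L/(4πd²) = 2.07×10²⁴/(4π×(4.08×10¹¹)²) = 0.990 W m⁻².
With no redistribution each surface element balances locally: S(1−A) = σT⁴.
T = [0.990 × 0.56 / 5.67×10⁻⁸]^(1/4) = (9.77×10⁶)^(1/4) = 55.9 K.

T_ss ≈ 55.9 K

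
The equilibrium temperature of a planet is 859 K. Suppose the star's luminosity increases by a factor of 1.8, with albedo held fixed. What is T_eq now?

T_eq ≈ 995 K

T_eq ∝ L^(1/4) · d^(−1/2).
T′ = 859 × 1.8^(1/4) = 995 K.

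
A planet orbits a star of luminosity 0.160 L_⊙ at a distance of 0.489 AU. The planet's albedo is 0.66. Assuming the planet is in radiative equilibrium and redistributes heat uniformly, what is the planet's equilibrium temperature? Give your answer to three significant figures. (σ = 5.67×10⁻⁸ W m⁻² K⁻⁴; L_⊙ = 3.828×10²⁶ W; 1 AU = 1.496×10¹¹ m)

d = 0.489 AU = 7.32×10¹⁰ m.
L = 0.160 × 3.828×10²⁶ = 6.12×10²⁵ W.
Flux: S = L/(4πd²) = 6.12×10²⁵/(4π×(7.32×10¹⁰)²) = 911 W m⁻².
Energy balance: absorbed = emitted ⇒ πR²·S(1−A) = 4πR²·σT_eq⁴, so T_eq⁴ = S(1−A)/(4σ).
T_eq = [911 × 0.34 / (4 × 5.67×10⁻⁸)]^(1/4) = (1.37×10⁹)^(1/4) = 192 K.

T_eq ≈ 192 K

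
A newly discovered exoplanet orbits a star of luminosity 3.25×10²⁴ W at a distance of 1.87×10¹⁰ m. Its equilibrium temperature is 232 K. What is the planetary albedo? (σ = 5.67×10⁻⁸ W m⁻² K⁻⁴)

A ≈ 0.11

Flux: S = L/(4πd²) = 3.25×10²⁴/(4π×(1.87×10¹⁰)²) = 740 W m⁻².
From T_eq⁴ = S(1−A)/(4σ): 1−A = 4σT_eq⁴/S.
1−A = 4 × 5.67×10⁻⁸ × (232)⁴ / 740 = 0.888.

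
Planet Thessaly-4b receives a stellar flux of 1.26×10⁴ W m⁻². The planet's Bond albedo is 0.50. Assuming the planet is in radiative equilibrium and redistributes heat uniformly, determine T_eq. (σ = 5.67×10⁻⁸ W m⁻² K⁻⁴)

T_eq ≈ 408 K

Energy balance: absorbed = emitted ⇒ πR²·S(1−A) = 4πR²·σT_eq⁴, so T_eq⁴ = S(1−A)/(4σ).
T_eq = [1.26×10⁴ × 0.50 / (4 × 5.67×10⁻⁸)]^(1/4) = (2.78×10¹⁰)^(1/4) = 408 K.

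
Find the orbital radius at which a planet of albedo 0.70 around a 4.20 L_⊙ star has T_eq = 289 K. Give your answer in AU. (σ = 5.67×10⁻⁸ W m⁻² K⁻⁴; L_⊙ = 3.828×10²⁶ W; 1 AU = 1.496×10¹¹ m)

L = 4.20 × 3.828×10²⁶ = 1.61×10²⁷ W.
From T_eq⁴ = L(1−A)/(16πσd²): d = √[L(1−A)/(16πσT_eq⁴)].
d = √[1.61×10²⁷ × 0.30 / (16π × 5.67×10⁻⁸ × (289)⁴)] = 1.56×10¹¹ m = 1.04 AU.

d ≈ 1.04 AU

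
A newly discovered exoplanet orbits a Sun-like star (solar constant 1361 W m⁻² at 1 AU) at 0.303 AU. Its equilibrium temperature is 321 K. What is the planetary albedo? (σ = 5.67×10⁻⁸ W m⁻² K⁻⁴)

Flux at 0.303 AU: S = 1361/0.303² = 1.48×10⁴ W m⁻².
From T_eq⁴ = S(1−A)/(4σ): 1−A = 4σT_eq⁴/S.
1−A = 4 × 5.67×10⁻⁸ × (321)⁴ / 1.48×10⁴ = 0.162.

A ≈ 0.84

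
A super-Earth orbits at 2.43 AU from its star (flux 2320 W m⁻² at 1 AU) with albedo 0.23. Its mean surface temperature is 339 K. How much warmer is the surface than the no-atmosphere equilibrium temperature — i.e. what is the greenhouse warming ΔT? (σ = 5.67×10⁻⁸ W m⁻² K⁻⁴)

S = 2320/2.43² = 392.9 W m⁻².
T_eq = [S(1−A)/(4σ)]^(1/4) = [392.9×0.77/(4×5.67×10⁻⁸)]^(1/4) = 191.1 K.
ΔT = T_surf − T_eq = 339 − 191.1.

ΔT ≈ 147.9 K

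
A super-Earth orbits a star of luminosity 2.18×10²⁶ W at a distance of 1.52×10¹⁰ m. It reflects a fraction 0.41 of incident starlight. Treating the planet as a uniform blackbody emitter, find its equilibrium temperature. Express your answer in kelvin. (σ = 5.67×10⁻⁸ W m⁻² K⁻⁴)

Flux: S = L/(4πd²) = 2.18×10²⁶/(4π×(1.52×10¹⁰)²) = 7.51×10⁴ W m⁻².
Energy balance: absorbed = emitted ⇒ πR²·S(1−A) = 4πR²·σT_eq⁴, so T_eq⁴ = S(1−A)/(4σ).
T_eq = [7.51×10⁴ × 0.59 / (4 × 5.67×10⁻⁸)]^(1/4) = (1.95×10¹¹)^(1/4) = 665 K.

T_eq ≈ 665 K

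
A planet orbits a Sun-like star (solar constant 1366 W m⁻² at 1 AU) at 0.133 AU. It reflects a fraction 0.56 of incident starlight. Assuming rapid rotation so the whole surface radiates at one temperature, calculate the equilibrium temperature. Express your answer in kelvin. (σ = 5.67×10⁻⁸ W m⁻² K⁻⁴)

Flux at 0.133 AU: S = 1366/0.133² = 7.72×10⁴ W m⁻².
Energy balance: absorbed = emitted ⇒ πR²·S(1−A) = 4πR²·σT_eq⁴, so T_eq⁴ = S(1−A)/(4σ).
T_eq = [7.72×10⁴ × 0.44 / (4 × 5.67×10⁻⁸)]^(1/4) = (1.50×10¹¹)^(1/4) = 622 K.

T_eq ≈ 622 K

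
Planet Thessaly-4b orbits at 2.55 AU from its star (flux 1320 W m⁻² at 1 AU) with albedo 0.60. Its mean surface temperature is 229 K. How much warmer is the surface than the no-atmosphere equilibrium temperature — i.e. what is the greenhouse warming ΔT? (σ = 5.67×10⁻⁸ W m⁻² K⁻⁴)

S = 1320/2.55² = 203.0 W m⁻².
T_eq = [S(1−A)/(4σ)]^(1/4) = [203.0×0.40/(4×5.67×10⁻⁸)]^(1/4) = 137.6 K.
ΔT = T_surf − T_eq = 229 − 137.6.

ΔT ≈ 91.4 K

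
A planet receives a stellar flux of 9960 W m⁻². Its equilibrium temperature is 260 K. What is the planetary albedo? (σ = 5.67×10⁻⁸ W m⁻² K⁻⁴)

A ≈ 0.90

From T_eq⁴ = S(1−A)/(4σ): 1−A = 4σT_eq⁴/S.
1−A = 4 × 5.67×10⁻⁸ × (260)⁴ / 9960 = 0.104.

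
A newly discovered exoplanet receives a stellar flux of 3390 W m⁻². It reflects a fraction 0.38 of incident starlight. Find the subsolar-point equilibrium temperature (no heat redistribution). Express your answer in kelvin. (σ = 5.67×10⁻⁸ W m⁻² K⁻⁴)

At the subsolar point the surface absorbs S(1−A) and emits σT⁴ per unit area — no factor of 4, since only the local patch is in balance.
T = [3390 × 0.62 / 5.67×10⁻⁸]^(1/4) = (3.71×10¹⁰)^(1/4) = 439 K.

T_ss ≈ 439 K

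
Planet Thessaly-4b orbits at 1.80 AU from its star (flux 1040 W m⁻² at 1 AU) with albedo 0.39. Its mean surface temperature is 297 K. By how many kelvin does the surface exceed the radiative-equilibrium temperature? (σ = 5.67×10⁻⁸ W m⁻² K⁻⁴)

ΔT ≈ 125.6 K

S = 1040/1.80² = 321.0 W m⁻².
T_eq = [S(1−A)/(4σ)]^(1/4) = [321.0×0.61/(4×5.67×10⁻⁸)]^(1/4) = 171.4 K.
ΔT = T_surf − T_eq = 297 − 171.4.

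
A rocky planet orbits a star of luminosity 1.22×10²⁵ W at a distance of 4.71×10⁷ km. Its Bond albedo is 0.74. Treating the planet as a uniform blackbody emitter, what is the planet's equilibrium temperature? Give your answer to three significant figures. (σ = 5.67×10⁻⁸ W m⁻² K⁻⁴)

T_eq ≈ 150 K

d = 4.71×10⁷ km = 4.71×10¹⁰ m.
Flux: S = L/(4πd²) = 1.22×10²⁵/(4π×(4.71×10¹⁰)²) = 438 W m⁻².
Energy balance: absorbed = emitted ⇒ πR²·S(1−A) = 4πR²·σT_eq⁴, so T_eq⁴ = S(1−A)/(4σ).
T_eq = [438 × 0.26 / (4 × 5.67×10⁻⁸)]^(1/4) = (5.02×10⁸)^(1/4) = 150 K.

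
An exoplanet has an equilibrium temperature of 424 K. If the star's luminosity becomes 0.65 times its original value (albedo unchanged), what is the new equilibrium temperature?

T_eq ≈ 381 K

T_eq ∝ L^(1/4) · d^(−1/2).
T′ = 424 × 0.65^(1/4) = 381 K.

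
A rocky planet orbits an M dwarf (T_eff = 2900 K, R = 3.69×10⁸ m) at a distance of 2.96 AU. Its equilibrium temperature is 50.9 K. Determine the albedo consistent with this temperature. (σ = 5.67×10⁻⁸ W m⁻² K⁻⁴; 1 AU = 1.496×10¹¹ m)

A ≈ 0.45

d = 2.96 AU = 4.43×10¹¹ m.
L = 4πR_⋆²σT_⋆⁴ = 4π(3.69×10⁸)² × 5.67×10⁻⁸ × (2900)⁴ = 6.86×10²⁴ W.
S = L/(4πd²) = 2.78 W m⁻².
From T_eq⁴ = S(1−A)/(4σ): 1−A = 4σT_eq⁴/S.
1−A = 4 × 5.67×10⁻⁸ × (50.9)⁴ / 2.78 = 0.547.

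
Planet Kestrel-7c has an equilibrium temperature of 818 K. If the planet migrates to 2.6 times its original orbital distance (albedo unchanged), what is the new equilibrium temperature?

T_eq ≈ 507 K

T_eq ∝ L^(1/4) · d^(−1/2).
T′ = 818 / 2.6^(1/2) = 507 K.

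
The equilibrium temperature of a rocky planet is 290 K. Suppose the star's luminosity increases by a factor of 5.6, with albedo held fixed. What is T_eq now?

T_eq ∝ L^(1/4) · d^(−1/2).
T′ = 290 × 5.6^(1/4) = 446 K.

T_eq ≈ 446 K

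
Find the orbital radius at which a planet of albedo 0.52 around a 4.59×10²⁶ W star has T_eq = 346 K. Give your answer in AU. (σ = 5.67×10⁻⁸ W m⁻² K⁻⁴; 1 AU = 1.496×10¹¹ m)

d ≈ 0.491 AU

From T_eq⁴ = L(1−A)/(16πσd²): d = √[L(1−A)/(16πσT_eq⁴)].
d = √[4.59×10²⁶ × 0.48 / (16π × 5.67×10⁻⁸ × (346)⁴)] = 7.34×10¹⁰ m = 0.491 AU.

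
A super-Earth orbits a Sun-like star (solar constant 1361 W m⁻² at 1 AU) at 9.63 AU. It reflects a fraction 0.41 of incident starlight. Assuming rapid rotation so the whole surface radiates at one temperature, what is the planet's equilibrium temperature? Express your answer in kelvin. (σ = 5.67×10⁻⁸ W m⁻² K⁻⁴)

Flux at 9.63 AU: S = 1361/9.63² = 14.7 W m⁻².
Energy balance: absorbed = emitted ⇒ πR²·S(1−A) = 4πR²·σT_eq⁴, so T_eq⁴ = S(1−A)/(4σ).
T_eq = [14.7 × 0.59 / (4 × 5.67×10⁻⁸)]^(1/4) = (3.82×10⁷)^(1/4) = 78.6 K.

T_eq ≈ 78.6 K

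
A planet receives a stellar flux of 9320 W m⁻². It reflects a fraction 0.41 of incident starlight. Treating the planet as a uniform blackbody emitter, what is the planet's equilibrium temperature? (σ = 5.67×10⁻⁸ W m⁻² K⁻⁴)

T_eq ≈ 395 K

Energy balance: absorbed = emitted ⇒ πR²·S(1−A) = 4πR²·σT_eq⁴, so T_eq⁴ = S(1−A)/(4σ).
T_eq = [9320 × 0.59 / (4 × 5.67×10⁻⁸)]^(1/4) = (2.42×10¹⁰)^(1/4) = 395 K.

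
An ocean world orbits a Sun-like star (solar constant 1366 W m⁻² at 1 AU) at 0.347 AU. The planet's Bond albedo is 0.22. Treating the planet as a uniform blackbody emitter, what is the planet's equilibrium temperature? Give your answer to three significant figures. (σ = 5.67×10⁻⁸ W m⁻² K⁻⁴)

T_eq ≈ 444 K

Flux at 0.347 AU: S = 1366/0.347² = 1.13×10⁴ W m⁻².
Energy balance: absorbed = emitted ⇒ πR²·S(1−A) = 4πR²·σT_eq⁴, so T_eq⁴ = S(1−A)/(4σ).
T_eq = [1.13×10⁴ × 0.78 / (4 × 5.67×10⁻⁸)]^(1/4) = (3.90×10¹⁰)^(1/4) = 444 K.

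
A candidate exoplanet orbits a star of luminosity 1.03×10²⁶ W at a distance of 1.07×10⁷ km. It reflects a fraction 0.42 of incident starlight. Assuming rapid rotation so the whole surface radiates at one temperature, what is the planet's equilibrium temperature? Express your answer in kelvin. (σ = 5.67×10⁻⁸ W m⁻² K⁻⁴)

T_eq ≈ 654 K

d = 1.07×10⁷ km = 1.07×10¹⁰ m.
Flux: S = L/(4πd²) = 1.03×10²⁶/(4π×(1.07×10¹⁰)²) = 7.16×10⁴ W m⁻².
Energy balance: absorbed = emitted ⇒ πR²·S(1−A) = 4πR²·σT_eq⁴, so T_eq⁴ = S(1−A)/(4σ).
T_eq = [7.16×10⁴ × 0.58 / (4 × 5.67×10⁻⁸)]^(1/4) = (1.83×10¹¹)^(1/4) = 654 K.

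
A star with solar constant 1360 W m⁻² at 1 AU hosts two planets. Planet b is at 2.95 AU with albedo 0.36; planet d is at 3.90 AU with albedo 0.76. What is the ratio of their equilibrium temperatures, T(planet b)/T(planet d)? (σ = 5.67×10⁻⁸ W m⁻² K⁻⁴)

T₁/T₂ ≈ 1.469

T_eq = [S₀(1−A)/(4σd²)]^(1/4), so T ∝ (1−A)^(1/4) / √d.
T₁ = [1360×0.64/(4×5.67×10⁻⁸×2.95²)]^(1/4) = 144.91 K.
T₂ = [1360×0.24/(4×5.67×10⁻⁸×3.90²)]^(1/4) = 98.63 K.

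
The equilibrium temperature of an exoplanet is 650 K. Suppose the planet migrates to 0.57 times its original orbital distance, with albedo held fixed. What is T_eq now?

T_eq ≈ 861 K

T_eq ∝ L^(1/4) · d^(−1/2).
T′ = 650 / 0.57^(1/2) = 861 K.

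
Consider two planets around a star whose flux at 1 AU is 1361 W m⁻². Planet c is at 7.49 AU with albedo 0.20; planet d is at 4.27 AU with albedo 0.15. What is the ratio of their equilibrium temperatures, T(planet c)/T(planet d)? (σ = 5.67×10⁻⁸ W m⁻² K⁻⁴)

T_eq = [S₀(1−A)/(4σd²)]^(1/4), so T ∝ (1−A)^(1/4) / √d.
T₁ = [1361×0.80/(4×5.67×10⁻⁸×7.49²)]^(1/4) = 96.18 K.
T₂ = [1361×0.85/(4×5.67×10⁻⁸×4.27²)]^(1/4) = 129.33 K.

T₁/T₂ ≈ 0.744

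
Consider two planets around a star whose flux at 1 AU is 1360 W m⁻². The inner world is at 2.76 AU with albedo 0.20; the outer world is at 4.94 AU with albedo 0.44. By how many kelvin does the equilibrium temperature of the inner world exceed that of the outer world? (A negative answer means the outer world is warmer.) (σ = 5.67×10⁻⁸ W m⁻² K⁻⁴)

ΔT ≈ 50.1 K

T_eq = [S₀(1−A)/(4σd²)]^(1/4), so T ∝ (1−A)^(1/4) / √d.
T₁ = [1360×0.80/(4×5.67×10⁻⁸×2.76²)]^(1/4) = 158.41 K.
T₂ = [1360×0.56/(4×5.67×10⁻⁸×4.94²)]^(1/4) = 108.31 K.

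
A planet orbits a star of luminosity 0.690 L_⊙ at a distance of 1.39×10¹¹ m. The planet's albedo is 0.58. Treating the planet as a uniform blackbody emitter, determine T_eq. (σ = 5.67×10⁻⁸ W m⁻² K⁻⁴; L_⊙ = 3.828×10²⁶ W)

T_eq ≈ 212 K

L = 0.690 × 3.828×10²⁶ = 2.64×10²⁶ W.
Flux: S = L/(4πd²) = 2.64×10²⁶/(4π×(1.39×10¹¹)²) = 1090 W m⁻².
Energy balance: absorbed = emitted ⇒ πR²·S(1−A) = 4πR²·σT_eq⁴, so T_eq⁴ = S(1−A)/(4σ).
T_eq = [1090 × 0.42 / (4 × 5.67×10⁻⁸)]^(1/4) = (2.01×10⁹)^(1/4) = 212 K.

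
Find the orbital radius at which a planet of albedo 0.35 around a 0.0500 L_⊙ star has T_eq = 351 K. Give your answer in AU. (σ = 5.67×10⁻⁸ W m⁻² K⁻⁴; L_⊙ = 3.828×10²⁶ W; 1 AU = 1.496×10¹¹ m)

L = 0.0500 × 3.828×10²⁶ = 1.91×10²⁵ W.
From T_eq⁴ = L(1−A)/(16πσd²): d = √[L(1−A)/(16πσT_eq⁴)].
d = √[1.91×10²⁵ × 0.65 / (16π × 5.67×10⁻⁸ × (351)⁴)] = 1.70×10¹⁰ m = 0.113 AU.

d ≈ 0.113 AU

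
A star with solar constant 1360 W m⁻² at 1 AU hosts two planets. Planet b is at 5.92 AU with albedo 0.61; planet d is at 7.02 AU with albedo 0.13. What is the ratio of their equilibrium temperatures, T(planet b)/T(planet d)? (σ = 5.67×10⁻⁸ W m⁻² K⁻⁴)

T_eq = [S₀(1−A)/(4σd²)]^(1/4), so T ∝ (1−A)^(1/4) / √d.
T₁ = [1360×0.39/(4×5.67×10⁻⁸×5.92²)]^(1/4) = 90.38 K.
T₂ = [1360×0.87/(4×5.67×10⁻⁸×7.02²)]^(1/4) = 101.43 K.

T₁/T₂ ≈ 0.891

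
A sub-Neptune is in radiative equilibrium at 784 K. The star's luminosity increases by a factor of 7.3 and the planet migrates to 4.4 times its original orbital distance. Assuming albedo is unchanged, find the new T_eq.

T_eq ≈ 614 K

T_eq ∝ L^(1/4) · d^(−1/2).
T′ = 784 × 7.3^(1/4) / 4.4^(1/2) = 614 K.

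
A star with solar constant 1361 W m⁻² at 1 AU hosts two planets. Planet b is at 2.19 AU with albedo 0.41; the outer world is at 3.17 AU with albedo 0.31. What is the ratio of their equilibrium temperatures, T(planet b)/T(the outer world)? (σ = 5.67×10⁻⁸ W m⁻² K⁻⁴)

T_eq = [S₀(1−A)/(4σd²)]^(1/4), so T ∝ (1−A)^(1/4) / √d.
T₁ = [1361×0.59/(4×5.67×10⁻⁸×2.19²)]^(1/4) = 164.83 K.
T₂ = [1361×0.69/(4×5.67×10⁻⁸×3.17²)]^(1/4) = 142.47 K.

T₁/T₂ ≈ 1.157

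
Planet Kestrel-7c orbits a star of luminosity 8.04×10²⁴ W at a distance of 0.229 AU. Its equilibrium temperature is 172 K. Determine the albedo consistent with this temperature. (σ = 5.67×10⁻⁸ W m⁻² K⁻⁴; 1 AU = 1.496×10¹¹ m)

A ≈ 0.64

d = 0.229 AU = 3.43×10¹⁰ m.
Flux: S = L/(4πd²) = 8.04×10²⁴/(4π×(3.43×10¹⁰)²) = 545 W m⁻².
From T_eq⁴ = S(1−A)/(4σ): 1−A = 4σT_eq⁴/S.
1−A = 4 × 5.67×10⁻⁸ × (172)⁴ / 545 = 0.364.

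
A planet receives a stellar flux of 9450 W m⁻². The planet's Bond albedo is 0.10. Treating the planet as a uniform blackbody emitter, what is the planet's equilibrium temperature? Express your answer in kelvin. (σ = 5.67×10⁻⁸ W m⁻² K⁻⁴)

Energy balance: absorbed = emitted ⇒ πR²·S(1−A) = 4πR²·σT_eq⁴, so T_eq⁴ = S(1−A)/(4σ).
T_eq = [9450 × 0.90 / (4 × 5.67×10⁻⁸)]^(1/4) = (3.75×10¹⁰)^(1/4) = 440 K.

T_eq ≈ 440 K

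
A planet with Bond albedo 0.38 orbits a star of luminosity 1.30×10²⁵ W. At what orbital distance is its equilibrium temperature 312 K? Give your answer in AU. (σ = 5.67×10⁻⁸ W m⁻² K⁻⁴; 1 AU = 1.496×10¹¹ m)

From T_eq⁴ = L(1−A)/(16πσd²): d = √[L(1−A)/(16πσT_eq⁴)].
d = √[1.30×10²⁵ × 0.62 / (16π × 5.67×10⁻⁸ × (312)⁴)] = 1.73×10¹⁰ m = 0.115 AU.

d ≈ 0.115 AU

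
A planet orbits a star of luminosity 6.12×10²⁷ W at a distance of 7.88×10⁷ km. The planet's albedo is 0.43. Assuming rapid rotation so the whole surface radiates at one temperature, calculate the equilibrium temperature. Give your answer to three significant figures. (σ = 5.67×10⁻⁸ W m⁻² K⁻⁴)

d = 7.88×10⁷ km = 7.88×10¹⁰ m.
Flux: S = L/(4πd²) = 6.12×10²⁷/(4π×(7.88×10¹⁰)²) = 7.84×10⁴ W m⁻².
Energy balance: absorbed = emitted ⇒ πR²·S(1−A) = 4πR²·σT_eq⁴, so T_eq⁴ = S(1−A)/(4σ).
T_eq = [7.84×10⁴ × 0.57 / (4 × 5.67×10⁻⁸)]^(1/4) = (1.97×10¹¹)^(1/4) = 666 K.

T_eq ≈ 666 K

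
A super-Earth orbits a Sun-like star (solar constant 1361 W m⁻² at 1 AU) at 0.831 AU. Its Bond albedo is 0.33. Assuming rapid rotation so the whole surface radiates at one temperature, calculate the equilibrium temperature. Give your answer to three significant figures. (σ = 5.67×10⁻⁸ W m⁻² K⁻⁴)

T_eq ≈ 276 K

Flux at 0.831 AU: S = 1361/0.831² = 1970 W m⁻².
Energy balance: absorbed = emitted ⇒ πR²·S(1−A) = 4πR²·σT_eq⁴, so T_eq⁴ = S(1−A)/(4σ).
T_eq = [1970 × 0.67 / (4 × 5.67×10⁻⁸)]^(1/4) = (5.82×10⁹)^(1/4) = 276 K.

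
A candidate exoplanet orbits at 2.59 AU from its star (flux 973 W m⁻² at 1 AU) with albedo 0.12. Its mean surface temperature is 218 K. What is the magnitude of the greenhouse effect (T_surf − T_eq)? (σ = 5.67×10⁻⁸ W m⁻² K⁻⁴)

ΔT ≈ 64.0 K

S = 973/2.59² = 145.0 W m⁻².
T_eq = [S(1−A)/(4σ)]^(1/4) = [145.0×0.88/(4×5.67×10⁻⁸)]^(1/4) = 154.0 K.
ΔT = T_surf − T_eq = 218 − 154.0.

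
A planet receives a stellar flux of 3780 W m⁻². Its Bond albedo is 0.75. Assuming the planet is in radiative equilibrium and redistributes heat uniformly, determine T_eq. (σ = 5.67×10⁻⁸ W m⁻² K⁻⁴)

T_eq ≈ 254 K

Energy balance: absorbed = emitted ⇒ πR²·S(1−A) = 4πR²·σT_eq⁴, so T_eq⁴ = S(1−A)/(4σ).
T_eq = [3780 × 0.25 / (4 × 5.67×10⁻⁸)]^(1/4) = (4.17×10⁹)^(1/4) = 254 K.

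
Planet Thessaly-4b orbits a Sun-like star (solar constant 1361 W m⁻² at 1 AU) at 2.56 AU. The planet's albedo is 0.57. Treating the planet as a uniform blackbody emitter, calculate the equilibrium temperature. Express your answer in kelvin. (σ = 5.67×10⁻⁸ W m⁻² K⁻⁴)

T_eq ≈ 141 K

Flux at 2.56 AU: S = 1361/2.56² = 208 W m⁻².
Energy balance: absorbed = emitted ⇒ πR²·S(1−A) = 4πR²·σT_eq⁴, so T_eq⁴ = S(1−A)/(4σ).
T_eq = [208 × 0.43 / (4 × 5.67×10⁻⁸)]^(1/4) = (3.94×10⁸)^(1/4) = 141 K.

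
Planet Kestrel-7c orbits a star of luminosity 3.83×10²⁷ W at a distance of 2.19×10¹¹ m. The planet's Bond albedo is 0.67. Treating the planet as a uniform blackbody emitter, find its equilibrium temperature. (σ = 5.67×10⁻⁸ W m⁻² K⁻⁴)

T_eq ≈ 310 K

Flux: S = L/(4πd²) = 3.83×10²⁷/(4π×(2.19×10¹¹)²) = 6350 W m⁻².
Energy balance: absorbed = emitted ⇒ πR²·S(1−A) = 4πR²·σT_eq⁴, so T_eq⁴ = S(1−A)/(4σ).
T_eq = [6350 × 0.33 / (4 × 5.67×10⁻⁸)]^(1/4) = (9.25×10⁹)^(1/4) = 310 K.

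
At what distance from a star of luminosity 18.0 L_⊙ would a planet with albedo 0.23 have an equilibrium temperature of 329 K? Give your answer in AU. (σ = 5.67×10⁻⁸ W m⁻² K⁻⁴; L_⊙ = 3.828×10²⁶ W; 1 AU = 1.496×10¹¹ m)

L = 18.0 × 3.828×10²⁶ = 6.89×10²⁷ W.
From T_eq⁴ = L(1−A)/(16πσd²): d = √[L(1−A)/(16πσT_eq⁴)].
d = √[6.89×10²⁷ × 0.77 / (16π × 5.67×10⁻⁸ × (329)⁴)] = 3.99×10¹¹ m = 2.66 AU.

d ≈ 2.66 AU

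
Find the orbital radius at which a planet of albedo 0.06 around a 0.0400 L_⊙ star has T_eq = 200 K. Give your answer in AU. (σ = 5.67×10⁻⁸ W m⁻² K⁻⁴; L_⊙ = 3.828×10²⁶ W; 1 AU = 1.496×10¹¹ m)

L = 0.0400 × 3.828×10²⁶ = 1.53×10²⁵ W.
From T_eq⁴ = L(1−A)/(16πσd²): d = √[L(1−A)/(16πσT_eq⁴)].
d = √[1.53×10²⁵ × 0.94 / (16π × 5.67×10⁻⁸ × (200)⁴)] = 5.62×10¹⁰ m = 0.376 AU.

d ≈ 0.376 AU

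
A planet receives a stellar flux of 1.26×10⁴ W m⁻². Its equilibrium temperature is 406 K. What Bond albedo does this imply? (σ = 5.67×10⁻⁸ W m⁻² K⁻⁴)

From T_eq⁴ = S(1−A)/(4σ): 1−A = 4σT_eq⁴/S.
1−A = 4 × 5.67×10⁻⁸ × (406)⁴ / 1.26×10⁴ = 0.489.

A ≈ 0.51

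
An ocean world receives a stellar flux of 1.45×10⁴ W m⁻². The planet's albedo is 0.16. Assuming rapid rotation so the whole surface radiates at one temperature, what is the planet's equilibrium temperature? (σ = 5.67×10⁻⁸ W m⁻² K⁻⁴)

Energy balance: absorbed = emitted ⇒ πR²·S(1−A) = 4πR²·σT_eq⁴, so T_eq⁴ = S(1−A)/(4σ).
T_eq = [1.45×10⁴ × 0.84 / (4 × 5.67×10⁻⁸)]^(1/4) = (5.37×10¹⁰)^(1/4) = 481 K.

T_eq ≈ 481 K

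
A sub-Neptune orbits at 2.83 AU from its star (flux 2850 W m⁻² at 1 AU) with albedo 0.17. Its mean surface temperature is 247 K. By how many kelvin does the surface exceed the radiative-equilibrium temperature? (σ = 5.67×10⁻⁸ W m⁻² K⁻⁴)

ΔT ≈ 57.0 K

S = 2850/2.83² = 355.9 W m⁻².
T_eq = [S(1−A)/(4σ)]^(1/4) = [355.9×0.83/(4×5.67×10⁻⁸)]^(1/4) = 190.0 K.
ΔT = T_surf − T_eq = 247 − 190.0.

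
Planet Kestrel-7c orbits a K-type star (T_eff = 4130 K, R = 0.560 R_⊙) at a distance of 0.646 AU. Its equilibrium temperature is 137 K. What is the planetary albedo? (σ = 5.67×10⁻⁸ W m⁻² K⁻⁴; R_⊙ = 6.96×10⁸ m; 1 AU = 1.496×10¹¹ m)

R_⋆ = 0.560 × 6.96×10⁸ = 3.90×10⁸ m.
d = 0.646 AU = 9.66×10¹⁰ m.
L = 4πR_⋆²σT_⋆⁴ = 4π(3.90×10⁸)² × 5.67×10⁻⁸ × (4130)⁴ = 3.15×10²⁵ W.
S = L/(4πd²) = 268 W m⁻².
From T_eq⁴ = S(1−A)/(4σ): 1−A = 4σT_eq⁴/S.
1−A = 4 × 5.67×10⁻⁸ × (137)⁴ / 268 = 0.298.

A ≈ 0.70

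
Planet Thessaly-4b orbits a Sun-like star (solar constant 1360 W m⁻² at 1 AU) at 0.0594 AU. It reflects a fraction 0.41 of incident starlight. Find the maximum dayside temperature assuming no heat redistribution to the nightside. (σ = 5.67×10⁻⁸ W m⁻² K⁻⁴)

Flux at 0.0594 AU: S = 1360/0.0594² = 3.85×10⁵ W m⁻².
With no redistribution each surface element balances locally: S(1−A) = σT⁴.
T = [3.85×10⁵ × 0.59 / 5.67×10⁻⁸]^(1/4) = (4.01×10¹²)^(1/4) = 1420 K.

T_ss ≈ 1420 K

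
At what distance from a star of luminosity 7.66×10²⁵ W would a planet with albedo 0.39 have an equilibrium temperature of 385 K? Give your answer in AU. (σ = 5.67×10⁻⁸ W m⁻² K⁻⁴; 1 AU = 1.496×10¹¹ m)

d ≈ 0.183 AU

From T_eq⁴ = L(1−A)/(16πσd²): d = √[L(1−A)/(16πσT_eq⁴)].
d = √[7.66×10²⁵ × 0.61 / (16π × 5.67×10⁻⁸ × (385)⁴)] = 2.73×10¹⁰ m = 0.183 AU.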